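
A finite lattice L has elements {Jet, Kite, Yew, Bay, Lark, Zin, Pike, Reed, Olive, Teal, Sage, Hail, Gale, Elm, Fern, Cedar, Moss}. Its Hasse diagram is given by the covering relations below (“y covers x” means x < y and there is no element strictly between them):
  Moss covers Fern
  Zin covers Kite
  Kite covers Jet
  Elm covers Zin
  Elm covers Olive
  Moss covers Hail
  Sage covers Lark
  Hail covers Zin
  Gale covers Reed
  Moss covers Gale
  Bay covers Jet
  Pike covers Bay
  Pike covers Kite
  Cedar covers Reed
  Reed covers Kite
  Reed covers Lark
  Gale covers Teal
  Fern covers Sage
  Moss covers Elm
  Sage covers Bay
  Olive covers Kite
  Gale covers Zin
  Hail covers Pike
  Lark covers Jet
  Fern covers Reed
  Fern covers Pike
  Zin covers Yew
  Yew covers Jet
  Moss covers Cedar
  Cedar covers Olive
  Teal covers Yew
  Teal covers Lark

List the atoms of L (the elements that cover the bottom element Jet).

Bay, Kite, Lark, Yew

The atoms are exactly the elements that cover Jet: Bay, Kite, Lark, Yew.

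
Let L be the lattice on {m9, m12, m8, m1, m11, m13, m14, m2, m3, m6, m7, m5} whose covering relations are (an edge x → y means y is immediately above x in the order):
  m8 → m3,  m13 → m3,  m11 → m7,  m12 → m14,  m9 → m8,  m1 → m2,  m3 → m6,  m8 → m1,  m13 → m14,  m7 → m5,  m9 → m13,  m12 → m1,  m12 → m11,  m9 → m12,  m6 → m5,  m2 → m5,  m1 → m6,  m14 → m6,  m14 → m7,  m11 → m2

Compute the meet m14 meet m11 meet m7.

Common lower bounds of {m14, m11, m7}: m12, m9.
The greatest among these is m12.

m12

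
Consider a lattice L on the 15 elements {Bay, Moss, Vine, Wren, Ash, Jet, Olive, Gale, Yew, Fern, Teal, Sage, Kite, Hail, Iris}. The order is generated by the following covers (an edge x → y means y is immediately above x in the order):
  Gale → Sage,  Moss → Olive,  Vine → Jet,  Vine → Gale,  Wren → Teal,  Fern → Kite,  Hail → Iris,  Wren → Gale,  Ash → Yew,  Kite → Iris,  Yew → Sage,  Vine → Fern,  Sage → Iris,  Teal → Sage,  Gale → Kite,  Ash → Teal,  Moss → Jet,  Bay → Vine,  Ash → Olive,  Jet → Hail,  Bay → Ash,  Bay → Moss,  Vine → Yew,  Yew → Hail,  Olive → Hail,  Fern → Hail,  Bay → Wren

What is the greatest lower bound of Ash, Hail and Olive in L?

Ash

Common lower bounds of {Ash, Hail, Olive}: Ash, Bay.
The greatest among these is Ash.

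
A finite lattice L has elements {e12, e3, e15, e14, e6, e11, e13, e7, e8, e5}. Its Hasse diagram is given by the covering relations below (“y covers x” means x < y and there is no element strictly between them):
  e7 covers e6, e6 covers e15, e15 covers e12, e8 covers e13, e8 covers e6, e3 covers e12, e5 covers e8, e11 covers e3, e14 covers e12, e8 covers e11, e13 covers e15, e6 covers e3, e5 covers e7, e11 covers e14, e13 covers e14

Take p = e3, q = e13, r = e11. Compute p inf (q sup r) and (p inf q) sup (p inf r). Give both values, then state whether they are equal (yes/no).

e3; e3; yes

q sup r = e8, so p inf (q sup r) = e3 inf e8 = e3.
p inf q = e12 and p inf r = e3, so (p inf q) sup (p inf r) = e12 sup e3 = e3.
Equal: yes.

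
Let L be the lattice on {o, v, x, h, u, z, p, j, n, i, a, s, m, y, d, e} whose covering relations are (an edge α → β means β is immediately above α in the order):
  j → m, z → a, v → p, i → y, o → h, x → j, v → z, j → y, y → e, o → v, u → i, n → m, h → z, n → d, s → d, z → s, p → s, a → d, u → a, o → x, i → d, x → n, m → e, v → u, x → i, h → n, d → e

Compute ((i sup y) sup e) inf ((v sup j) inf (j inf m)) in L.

j

i ∨ y = y
y ∨ e = e
v ∨ j = y
j ∧ m = j
y ∧ j = j
e ∧ j = j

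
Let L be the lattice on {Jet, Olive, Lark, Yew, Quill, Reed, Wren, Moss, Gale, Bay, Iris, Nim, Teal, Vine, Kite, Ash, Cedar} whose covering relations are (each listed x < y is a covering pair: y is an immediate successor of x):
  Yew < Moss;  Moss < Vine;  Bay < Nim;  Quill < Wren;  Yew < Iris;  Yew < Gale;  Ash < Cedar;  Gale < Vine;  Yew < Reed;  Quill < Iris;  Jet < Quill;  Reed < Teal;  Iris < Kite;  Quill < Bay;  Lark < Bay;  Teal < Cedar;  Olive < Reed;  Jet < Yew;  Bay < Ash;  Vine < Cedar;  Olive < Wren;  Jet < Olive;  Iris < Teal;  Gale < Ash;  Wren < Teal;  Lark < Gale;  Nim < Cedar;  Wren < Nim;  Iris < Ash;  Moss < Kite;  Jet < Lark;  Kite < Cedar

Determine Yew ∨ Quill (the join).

Iris

Common upper bounds of {Yew, Quill}: Ash, Cedar, Iris, Kite, Teal.
The least among these is Iris.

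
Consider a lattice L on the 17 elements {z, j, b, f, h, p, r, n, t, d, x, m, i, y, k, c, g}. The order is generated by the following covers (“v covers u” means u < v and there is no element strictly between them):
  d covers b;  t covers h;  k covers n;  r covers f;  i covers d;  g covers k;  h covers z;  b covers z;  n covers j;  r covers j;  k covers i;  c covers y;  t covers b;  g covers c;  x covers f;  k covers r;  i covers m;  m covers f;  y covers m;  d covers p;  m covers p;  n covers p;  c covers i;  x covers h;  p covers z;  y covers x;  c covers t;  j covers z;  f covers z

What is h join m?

Common upper bounds of {h, m}: c, g, y.
The least among these is y.

y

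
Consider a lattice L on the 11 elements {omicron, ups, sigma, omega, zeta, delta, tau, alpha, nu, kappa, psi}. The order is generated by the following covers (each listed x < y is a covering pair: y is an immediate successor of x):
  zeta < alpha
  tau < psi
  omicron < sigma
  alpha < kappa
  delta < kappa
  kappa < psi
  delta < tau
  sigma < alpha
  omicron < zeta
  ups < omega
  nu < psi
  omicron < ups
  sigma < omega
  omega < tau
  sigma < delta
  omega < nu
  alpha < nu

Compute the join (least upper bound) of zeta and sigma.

Common upper bounds of {zeta, sigma}: alpha, kappa, nu, psi.
The least among these is alpha.

alpha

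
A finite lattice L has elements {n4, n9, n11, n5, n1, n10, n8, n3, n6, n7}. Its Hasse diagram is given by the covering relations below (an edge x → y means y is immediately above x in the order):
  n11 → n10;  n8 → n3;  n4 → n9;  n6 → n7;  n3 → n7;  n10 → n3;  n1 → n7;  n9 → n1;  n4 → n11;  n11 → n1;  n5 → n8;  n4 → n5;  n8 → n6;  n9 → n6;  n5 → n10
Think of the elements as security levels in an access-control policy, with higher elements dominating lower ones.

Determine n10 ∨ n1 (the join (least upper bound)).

n7

Common upper bounds of {n10, n1}: n7.
The least among these is n7.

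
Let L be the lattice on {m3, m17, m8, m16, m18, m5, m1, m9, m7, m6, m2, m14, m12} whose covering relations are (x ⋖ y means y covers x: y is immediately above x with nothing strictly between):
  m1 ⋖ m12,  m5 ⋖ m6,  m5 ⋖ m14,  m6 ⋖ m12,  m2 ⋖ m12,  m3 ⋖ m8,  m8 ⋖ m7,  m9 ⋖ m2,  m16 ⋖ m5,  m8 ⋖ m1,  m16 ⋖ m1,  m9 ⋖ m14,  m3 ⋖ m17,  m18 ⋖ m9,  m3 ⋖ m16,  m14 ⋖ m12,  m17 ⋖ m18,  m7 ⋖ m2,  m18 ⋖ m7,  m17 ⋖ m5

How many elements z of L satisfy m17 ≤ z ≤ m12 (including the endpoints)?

9

The interval [m17, m12] = {m12, m14, m17, m18, m2, m5, m6, m7, m9}, which has 9 elements.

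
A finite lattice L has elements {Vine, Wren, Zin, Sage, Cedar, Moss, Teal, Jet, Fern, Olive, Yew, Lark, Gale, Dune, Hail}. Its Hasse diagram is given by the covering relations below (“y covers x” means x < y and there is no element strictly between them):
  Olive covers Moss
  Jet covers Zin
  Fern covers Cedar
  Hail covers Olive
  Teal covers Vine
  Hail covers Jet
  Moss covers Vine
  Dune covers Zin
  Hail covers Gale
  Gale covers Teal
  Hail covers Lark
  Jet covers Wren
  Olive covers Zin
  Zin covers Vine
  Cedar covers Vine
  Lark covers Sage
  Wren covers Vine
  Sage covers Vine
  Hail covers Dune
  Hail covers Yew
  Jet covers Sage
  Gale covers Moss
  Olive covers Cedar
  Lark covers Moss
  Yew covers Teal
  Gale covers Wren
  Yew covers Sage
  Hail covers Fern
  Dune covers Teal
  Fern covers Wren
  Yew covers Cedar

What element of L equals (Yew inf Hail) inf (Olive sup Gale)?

Yew

Yew ∧ Hail = Yew
Olive ∨ Gale = Hail
Yew ∧ Hail = Yew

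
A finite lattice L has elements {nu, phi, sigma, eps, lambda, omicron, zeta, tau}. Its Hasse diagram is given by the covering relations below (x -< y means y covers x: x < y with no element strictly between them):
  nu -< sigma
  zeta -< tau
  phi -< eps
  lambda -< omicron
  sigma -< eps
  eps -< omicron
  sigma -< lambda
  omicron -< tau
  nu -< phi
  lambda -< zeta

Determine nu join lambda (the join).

lambda

Common upper bounds of {nu, lambda}: lambda, omicron, tau, zeta.
The least among these is lambda.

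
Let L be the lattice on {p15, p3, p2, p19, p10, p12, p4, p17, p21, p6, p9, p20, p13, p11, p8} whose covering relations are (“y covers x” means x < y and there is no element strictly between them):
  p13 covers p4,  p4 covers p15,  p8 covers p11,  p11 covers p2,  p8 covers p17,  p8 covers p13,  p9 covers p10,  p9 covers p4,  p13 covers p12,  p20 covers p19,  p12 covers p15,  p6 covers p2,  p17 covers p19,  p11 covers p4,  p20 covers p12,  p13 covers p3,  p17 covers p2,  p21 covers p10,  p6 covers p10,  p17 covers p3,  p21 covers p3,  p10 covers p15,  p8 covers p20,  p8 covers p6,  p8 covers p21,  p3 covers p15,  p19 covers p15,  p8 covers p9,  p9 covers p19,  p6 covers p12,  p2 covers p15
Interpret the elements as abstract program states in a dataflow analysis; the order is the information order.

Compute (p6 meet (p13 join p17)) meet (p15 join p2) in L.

p2

p13 ∨ p17 = p8
p6 ∧ p8 = p6
p15 ∨ p2 = p2
p6 ∧ p2 = p2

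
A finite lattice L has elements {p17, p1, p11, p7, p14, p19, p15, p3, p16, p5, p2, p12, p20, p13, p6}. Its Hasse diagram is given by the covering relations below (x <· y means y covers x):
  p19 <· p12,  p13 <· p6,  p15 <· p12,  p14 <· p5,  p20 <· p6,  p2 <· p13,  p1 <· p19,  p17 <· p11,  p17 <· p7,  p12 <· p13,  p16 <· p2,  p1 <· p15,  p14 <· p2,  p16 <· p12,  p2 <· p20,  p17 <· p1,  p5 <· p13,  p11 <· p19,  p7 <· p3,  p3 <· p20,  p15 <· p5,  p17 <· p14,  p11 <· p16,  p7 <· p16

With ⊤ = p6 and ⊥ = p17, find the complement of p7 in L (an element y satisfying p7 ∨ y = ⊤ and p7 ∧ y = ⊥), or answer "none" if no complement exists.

For every candidate y, either p7 ∨ y ≠ p6 or p7 ∧ y ≠ p17; no complement exists.

none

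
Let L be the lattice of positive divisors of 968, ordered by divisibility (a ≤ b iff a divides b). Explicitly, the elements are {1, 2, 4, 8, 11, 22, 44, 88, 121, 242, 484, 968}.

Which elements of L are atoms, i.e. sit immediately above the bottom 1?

11, 2

The atoms are exactly the elements that cover 1: 11, 2.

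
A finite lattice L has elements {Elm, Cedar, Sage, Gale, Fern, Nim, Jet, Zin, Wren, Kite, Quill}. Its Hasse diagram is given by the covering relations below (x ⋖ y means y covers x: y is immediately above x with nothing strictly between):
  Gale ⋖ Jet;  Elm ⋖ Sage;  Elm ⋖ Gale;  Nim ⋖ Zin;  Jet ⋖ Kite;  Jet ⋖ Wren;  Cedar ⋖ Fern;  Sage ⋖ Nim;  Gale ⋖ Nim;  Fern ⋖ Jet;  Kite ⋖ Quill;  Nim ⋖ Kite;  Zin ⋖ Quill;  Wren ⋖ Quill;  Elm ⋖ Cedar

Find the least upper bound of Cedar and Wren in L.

Wren

Common upper bounds of {Cedar, Wren}: Quill, Wren.
The least among these is Wren.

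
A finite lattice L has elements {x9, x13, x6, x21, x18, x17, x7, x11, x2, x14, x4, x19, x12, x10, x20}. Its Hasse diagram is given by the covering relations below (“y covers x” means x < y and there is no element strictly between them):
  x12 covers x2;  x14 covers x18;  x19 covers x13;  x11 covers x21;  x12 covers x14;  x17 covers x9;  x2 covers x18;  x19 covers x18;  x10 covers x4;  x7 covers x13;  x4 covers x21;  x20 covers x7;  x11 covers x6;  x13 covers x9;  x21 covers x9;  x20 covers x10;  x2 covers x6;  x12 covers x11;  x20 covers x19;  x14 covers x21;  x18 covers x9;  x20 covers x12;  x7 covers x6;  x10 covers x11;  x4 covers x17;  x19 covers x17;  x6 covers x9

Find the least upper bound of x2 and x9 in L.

x2

Common upper bounds of {x2, x9}: x12, x2, x20.
The least among these is x2.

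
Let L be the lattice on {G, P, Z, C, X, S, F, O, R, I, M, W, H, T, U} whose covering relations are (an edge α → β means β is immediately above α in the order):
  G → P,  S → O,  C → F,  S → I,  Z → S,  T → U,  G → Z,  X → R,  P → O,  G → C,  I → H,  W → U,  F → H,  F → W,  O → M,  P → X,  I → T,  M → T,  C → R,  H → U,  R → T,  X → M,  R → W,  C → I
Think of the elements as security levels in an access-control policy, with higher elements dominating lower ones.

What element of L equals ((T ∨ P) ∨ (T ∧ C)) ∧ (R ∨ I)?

T

T ∨ P = T
T ∧ C = C
T ∨ C = T
R ∨ I = T
T ∧ T = T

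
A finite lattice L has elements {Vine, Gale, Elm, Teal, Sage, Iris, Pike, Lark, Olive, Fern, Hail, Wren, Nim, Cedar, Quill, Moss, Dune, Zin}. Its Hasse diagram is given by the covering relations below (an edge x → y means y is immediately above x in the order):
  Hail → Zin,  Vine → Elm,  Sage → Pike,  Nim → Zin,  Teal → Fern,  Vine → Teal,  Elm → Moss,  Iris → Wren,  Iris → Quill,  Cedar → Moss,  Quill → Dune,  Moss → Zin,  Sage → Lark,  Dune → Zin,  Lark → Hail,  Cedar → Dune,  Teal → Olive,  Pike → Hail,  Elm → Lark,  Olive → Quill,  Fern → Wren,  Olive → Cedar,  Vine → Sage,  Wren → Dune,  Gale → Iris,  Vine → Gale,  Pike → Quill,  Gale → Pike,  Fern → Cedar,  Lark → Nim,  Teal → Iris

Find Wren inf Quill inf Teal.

Common lower bounds of {Wren, Quill, Teal}: Teal, Vine.
The greatest among these is Teal.

Teal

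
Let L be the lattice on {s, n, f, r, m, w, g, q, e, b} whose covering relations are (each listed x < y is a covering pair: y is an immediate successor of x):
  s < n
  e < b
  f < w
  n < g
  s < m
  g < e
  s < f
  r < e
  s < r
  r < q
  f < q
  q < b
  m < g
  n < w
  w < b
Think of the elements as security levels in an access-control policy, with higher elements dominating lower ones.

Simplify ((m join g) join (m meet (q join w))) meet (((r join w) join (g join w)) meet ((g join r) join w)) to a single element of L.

m ∨ g = g
q ∨ w = b
m ∧ b = m
g ∨ m = g
r ∨ w = b
g ∨ w = b
b ∨ b = b
g ∨ r = e
e ∨ w = b
b ∧ b = b
g ∧ b = g

g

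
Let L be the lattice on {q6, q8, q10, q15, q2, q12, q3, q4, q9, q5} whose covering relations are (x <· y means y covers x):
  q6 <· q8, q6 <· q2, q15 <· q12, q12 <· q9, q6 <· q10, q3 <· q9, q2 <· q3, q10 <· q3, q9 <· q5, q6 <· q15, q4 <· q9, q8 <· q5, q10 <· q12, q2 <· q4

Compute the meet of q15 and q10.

Common lower bounds of {q15, q10}: q6.
The greatest among these is q6.

q6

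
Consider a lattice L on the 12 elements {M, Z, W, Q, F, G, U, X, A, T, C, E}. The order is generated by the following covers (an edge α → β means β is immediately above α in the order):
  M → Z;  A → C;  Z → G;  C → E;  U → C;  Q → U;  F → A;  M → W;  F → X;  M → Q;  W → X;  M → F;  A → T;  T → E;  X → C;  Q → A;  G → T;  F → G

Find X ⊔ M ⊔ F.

Common upper bounds of {X, M, F}: C, E, X.
The least among these is X.

X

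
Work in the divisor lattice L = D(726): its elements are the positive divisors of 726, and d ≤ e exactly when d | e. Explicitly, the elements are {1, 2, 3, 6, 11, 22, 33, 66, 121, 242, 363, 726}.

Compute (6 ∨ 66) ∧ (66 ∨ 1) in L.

6 ∨ 66 = 66
66 ∨ 1 = 66
66 ∧ 66 = 66

66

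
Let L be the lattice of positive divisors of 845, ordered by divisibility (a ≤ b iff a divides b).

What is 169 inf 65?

13

In the divisibility order, the meet is the greatest common divisor: gcd(169, 65) = 13.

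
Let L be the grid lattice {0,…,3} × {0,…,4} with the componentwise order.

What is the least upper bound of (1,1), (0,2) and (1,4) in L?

In a product of chains, the join is componentwise max, giving (1,4).

(1,4)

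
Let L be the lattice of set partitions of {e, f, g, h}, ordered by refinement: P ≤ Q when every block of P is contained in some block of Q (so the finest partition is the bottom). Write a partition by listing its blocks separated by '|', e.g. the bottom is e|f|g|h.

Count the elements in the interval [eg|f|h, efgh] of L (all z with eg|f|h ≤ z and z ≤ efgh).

5

The interval [eg|f|h, efgh] = {efgh, efg|h, egh|f, eg|fh, eg|f|h}, which has 5 elements.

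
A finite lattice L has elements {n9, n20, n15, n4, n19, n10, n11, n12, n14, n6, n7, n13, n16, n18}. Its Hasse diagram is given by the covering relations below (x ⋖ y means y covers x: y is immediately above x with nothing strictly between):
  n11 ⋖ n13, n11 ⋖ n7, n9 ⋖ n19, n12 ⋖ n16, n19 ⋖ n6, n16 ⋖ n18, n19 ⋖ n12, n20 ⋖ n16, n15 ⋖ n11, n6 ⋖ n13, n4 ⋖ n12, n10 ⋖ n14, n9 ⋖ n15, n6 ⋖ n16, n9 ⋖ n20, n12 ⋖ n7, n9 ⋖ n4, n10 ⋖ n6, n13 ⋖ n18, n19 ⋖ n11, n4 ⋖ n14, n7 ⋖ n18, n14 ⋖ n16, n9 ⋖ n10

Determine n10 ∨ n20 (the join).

n16

Common upper bounds of {n10, n20}: n16, n18.
The least among these is n16.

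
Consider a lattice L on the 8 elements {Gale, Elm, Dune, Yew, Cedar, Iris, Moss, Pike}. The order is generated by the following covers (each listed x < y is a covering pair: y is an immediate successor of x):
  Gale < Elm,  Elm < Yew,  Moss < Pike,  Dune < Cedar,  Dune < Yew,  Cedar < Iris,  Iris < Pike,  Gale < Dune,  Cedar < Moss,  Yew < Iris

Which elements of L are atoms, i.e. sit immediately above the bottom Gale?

Dune, Elm

The atoms are exactly the elements that cover Gale: Dune, Elm.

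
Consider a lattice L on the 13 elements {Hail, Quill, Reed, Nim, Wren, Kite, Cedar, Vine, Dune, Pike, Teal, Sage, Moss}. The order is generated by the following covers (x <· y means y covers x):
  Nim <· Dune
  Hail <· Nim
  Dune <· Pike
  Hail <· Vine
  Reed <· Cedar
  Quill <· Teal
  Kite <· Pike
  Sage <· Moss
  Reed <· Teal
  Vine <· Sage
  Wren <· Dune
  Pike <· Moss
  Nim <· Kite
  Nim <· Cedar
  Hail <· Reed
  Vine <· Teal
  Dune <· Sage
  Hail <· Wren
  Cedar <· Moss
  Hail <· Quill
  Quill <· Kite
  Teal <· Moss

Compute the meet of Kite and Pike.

Common lower bounds of {Kite, Pike}: Hail, Kite, Nim, Quill.
The greatest among these is Kite.

Kite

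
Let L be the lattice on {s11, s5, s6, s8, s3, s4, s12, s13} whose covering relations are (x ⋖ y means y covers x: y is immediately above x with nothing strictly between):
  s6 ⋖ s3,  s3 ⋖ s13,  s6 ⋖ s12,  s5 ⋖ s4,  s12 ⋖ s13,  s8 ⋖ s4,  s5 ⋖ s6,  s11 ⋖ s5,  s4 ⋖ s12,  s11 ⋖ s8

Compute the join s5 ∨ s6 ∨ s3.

s3

Common upper bounds of {s5, s6, s3}: s13, s3.
The least among these is s3.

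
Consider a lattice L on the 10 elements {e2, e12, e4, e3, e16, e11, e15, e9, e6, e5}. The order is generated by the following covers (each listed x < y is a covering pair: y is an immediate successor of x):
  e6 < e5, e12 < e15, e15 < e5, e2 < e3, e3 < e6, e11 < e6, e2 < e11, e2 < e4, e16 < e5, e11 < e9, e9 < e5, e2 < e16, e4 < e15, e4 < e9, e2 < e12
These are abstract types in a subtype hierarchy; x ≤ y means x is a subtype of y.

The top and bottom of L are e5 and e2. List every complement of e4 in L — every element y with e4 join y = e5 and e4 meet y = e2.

Need y with e4 ∨ y = e5 and e4 ∧ y = e2.
Checking each element gives: e16, e3, e6.

e16, e3, e6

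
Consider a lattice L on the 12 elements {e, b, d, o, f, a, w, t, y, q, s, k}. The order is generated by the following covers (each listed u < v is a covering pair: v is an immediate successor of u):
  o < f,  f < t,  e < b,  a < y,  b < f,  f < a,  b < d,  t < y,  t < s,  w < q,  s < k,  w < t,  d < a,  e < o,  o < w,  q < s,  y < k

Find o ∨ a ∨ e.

Common upper bounds of {o, a, e}: a, k, y.
The least among these is a.

a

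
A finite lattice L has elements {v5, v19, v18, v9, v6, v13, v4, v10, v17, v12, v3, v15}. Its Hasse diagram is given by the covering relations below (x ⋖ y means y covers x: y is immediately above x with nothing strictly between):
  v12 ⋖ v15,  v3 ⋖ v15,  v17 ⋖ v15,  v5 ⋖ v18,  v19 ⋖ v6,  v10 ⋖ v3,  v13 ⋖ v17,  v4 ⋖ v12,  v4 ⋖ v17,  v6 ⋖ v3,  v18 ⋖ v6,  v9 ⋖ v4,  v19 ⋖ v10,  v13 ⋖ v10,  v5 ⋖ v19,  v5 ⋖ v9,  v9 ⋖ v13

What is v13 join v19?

v10

Common upper bounds of {v13, v19}: v10, v15, v3.
The least among these is v10.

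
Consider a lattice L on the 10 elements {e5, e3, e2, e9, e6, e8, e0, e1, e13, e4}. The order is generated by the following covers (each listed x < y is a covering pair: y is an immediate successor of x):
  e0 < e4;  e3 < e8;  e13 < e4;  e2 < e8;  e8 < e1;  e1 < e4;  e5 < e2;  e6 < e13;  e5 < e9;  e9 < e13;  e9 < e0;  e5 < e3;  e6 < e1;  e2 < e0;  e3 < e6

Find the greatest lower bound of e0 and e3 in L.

e5

Common lower bounds of {e0, e3}: e5.
The greatest among these is e5.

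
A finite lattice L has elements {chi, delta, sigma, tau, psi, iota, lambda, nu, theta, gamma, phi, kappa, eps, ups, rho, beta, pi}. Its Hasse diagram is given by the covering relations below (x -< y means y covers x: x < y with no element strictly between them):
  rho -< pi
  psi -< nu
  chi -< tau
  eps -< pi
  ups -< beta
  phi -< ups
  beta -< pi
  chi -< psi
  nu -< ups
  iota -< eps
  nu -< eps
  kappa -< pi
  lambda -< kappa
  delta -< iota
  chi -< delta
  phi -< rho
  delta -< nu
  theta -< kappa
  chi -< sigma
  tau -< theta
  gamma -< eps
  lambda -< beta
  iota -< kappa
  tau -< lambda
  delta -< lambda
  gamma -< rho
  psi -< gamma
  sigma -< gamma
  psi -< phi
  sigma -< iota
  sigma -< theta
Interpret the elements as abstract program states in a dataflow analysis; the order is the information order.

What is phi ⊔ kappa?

pi

Common upper bounds of {phi, kappa}: pi.
The least among these is pi.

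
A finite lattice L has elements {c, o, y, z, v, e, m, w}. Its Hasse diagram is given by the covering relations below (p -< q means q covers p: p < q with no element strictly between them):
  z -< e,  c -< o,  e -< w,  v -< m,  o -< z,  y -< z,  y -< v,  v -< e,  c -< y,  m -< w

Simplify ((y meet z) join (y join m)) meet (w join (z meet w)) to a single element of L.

y ∧ z = y
y ∨ m = m
y ∨ m = m
z ∧ w = z
w ∨ z = w
m ∧ w = m

m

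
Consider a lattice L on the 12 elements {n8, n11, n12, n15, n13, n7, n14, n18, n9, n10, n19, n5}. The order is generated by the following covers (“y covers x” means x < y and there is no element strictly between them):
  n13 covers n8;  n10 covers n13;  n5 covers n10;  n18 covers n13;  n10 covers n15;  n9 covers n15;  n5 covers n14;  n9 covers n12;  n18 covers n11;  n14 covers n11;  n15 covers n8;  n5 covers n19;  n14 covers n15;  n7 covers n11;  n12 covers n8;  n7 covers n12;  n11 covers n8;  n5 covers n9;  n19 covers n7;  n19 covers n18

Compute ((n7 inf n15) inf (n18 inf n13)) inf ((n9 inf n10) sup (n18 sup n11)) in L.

n7 ∧ n15 = n8
n18 ∧ n13 = n13
n8 ∧ n13 = n8
n9 ∧ n10 = n15
n18 ∨ n11 = n18
n15 ∨ n18 = n5
n8 ∧ n5 = n8

n8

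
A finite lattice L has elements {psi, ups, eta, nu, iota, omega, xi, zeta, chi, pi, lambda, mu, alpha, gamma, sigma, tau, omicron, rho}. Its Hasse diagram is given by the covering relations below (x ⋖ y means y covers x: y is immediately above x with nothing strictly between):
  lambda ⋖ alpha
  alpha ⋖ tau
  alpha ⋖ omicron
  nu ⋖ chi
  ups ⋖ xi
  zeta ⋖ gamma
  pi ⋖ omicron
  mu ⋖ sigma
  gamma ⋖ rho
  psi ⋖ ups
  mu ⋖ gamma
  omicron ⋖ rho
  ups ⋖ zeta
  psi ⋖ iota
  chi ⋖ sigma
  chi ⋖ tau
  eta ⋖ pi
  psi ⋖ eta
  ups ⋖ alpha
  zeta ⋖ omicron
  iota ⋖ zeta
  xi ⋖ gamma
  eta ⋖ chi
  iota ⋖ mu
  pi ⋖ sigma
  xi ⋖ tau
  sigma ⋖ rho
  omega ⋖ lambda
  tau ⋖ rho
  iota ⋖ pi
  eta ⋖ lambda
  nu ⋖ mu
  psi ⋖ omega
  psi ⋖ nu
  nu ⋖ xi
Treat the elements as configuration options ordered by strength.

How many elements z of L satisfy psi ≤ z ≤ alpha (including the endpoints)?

The interval [psi, alpha] = {alpha, eta, lambda, omega, psi, ups}, which has 6 elements.

6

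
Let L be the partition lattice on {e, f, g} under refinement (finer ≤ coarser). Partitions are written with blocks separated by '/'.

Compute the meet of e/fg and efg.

The meet (common refinement) of e/fg and efg intersects blocks pairwise, giving e/fg.

e/fg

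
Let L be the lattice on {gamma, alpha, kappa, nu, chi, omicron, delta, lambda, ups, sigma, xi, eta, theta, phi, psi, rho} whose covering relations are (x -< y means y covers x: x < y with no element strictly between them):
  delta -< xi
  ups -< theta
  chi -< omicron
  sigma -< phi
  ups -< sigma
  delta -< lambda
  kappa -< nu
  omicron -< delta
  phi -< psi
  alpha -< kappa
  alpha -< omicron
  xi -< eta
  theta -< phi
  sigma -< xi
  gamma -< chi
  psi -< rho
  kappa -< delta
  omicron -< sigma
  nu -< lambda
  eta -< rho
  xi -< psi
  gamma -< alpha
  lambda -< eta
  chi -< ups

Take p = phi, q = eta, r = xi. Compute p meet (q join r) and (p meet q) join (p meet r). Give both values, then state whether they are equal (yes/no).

q join r = eta, so p meet (q join r) = phi meet eta = sigma.
p meet q = sigma and p meet r = sigma, so (p meet q) join (p meet r) = sigma join sigma = sigma.
Equal: yes.

sigma; sigma; yes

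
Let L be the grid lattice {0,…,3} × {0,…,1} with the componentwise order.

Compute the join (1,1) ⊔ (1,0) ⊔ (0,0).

In a product of chains, the join is componentwise max, giving (1,1).

(1,1)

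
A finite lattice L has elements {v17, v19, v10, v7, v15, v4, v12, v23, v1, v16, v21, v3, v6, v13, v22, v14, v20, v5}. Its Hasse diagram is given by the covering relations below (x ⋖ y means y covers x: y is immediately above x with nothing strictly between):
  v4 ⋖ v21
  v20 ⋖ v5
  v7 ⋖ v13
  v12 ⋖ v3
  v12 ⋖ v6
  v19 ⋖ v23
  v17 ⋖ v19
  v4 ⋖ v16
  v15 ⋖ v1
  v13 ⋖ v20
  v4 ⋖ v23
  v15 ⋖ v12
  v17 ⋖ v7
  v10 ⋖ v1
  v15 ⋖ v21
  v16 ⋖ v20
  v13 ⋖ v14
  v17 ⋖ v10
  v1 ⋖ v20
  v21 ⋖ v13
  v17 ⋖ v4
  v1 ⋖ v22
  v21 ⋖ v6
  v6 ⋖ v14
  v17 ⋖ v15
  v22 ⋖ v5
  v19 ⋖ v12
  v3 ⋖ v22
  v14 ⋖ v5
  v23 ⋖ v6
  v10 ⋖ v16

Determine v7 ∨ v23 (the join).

Common upper bounds of {v7, v23}: v14, v5.
The least among these is v14.

v14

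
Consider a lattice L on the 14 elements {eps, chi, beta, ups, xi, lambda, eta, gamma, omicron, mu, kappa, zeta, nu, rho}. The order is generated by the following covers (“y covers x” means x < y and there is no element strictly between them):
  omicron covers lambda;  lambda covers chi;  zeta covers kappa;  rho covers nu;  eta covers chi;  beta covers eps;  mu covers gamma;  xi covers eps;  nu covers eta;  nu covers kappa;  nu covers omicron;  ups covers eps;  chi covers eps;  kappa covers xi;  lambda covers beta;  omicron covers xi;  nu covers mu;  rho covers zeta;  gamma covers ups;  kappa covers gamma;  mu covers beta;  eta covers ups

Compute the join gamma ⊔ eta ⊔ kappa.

nu

Common upper bounds of {gamma, eta, kappa}: nu, rho.
The least among these is nu.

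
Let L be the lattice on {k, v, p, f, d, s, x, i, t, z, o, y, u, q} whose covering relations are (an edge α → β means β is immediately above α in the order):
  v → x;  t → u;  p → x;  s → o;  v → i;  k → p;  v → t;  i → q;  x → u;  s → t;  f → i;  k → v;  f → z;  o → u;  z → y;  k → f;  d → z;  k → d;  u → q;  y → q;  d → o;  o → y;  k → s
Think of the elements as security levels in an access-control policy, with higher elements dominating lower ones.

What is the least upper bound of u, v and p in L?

Common upper bounds of {u, v, p}: q, u.
The least among these is u.

u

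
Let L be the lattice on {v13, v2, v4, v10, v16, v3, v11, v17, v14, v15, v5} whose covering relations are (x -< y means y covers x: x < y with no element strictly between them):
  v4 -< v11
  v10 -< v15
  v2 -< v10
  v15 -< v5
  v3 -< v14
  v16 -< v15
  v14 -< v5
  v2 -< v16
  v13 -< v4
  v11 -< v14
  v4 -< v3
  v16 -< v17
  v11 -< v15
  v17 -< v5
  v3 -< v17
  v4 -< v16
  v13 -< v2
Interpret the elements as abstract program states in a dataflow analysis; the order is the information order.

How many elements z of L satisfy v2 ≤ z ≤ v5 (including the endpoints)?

The interval [v2, v5] = {v10, v15, v16, v17, v2, v5}, which has 6 elements.

6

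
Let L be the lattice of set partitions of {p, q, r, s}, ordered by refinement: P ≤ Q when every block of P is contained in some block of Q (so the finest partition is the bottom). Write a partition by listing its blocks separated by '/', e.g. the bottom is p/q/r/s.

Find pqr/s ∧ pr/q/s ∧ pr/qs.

pr/q/s

The meet (common refinement) of pqr/s, pr/q/s, pr/qs intersects blocks pairwise, giving pr/q/s.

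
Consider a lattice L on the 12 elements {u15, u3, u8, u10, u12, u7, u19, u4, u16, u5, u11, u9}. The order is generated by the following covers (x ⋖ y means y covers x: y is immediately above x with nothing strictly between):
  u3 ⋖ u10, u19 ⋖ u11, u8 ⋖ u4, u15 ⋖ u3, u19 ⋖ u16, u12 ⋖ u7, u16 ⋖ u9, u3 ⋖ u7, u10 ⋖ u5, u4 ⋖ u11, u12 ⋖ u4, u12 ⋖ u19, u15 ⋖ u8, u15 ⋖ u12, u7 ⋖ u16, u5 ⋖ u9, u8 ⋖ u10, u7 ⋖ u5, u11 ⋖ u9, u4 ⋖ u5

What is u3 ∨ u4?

u5

Common upper bounds of {u3, u4}: u5, u9.
The least among these is u5.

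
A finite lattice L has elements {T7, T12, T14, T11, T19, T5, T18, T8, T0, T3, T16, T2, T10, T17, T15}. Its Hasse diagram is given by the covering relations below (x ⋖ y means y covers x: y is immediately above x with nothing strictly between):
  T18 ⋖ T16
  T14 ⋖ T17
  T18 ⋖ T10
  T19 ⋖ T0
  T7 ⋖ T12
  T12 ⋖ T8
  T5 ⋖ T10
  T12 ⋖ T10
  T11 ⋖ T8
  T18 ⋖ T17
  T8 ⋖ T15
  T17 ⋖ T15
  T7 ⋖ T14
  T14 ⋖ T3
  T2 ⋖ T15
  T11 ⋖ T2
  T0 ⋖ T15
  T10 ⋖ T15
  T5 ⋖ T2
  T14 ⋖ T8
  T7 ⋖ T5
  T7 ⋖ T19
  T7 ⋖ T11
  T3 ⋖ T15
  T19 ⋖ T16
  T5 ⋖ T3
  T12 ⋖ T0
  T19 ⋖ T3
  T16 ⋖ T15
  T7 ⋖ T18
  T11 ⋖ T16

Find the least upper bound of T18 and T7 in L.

Common upper bounds of {T18, T7}: T10, T15, T16, T17, T18.
The least among these is T18.

T18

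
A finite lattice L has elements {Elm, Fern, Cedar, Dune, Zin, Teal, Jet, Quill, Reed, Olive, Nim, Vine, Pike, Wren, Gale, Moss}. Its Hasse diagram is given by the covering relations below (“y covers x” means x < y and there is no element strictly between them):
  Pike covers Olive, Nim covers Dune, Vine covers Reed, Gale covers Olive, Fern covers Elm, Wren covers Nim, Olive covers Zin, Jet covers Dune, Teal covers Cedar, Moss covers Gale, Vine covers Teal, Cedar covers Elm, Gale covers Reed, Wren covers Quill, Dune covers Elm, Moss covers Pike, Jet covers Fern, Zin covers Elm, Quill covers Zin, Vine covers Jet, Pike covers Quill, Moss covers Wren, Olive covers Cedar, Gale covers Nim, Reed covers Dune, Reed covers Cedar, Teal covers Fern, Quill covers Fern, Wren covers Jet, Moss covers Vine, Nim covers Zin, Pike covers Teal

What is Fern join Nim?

Wren

Common upper bounds of {Fern, Nim}: Moss, Wren.
The least among these is Wren.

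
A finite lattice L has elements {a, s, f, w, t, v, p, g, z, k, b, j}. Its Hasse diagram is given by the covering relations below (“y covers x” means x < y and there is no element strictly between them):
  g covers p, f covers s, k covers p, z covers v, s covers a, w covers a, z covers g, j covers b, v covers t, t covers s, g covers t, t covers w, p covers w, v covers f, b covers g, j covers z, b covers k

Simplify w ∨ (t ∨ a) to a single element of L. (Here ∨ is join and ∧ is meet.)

t

t ∨ a = t
w ∨ t = t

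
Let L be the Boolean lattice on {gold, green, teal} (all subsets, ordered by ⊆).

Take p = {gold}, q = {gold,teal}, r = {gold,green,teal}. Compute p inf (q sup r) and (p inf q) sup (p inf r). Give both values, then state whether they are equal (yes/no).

{gold}; {gold}; yes

q sup r = {gold,green,teal}, so p inf (q sup r) = {gold} inf {gold,green,teal} = {gold}.
p inf q = {gold} and p inf r = {gold}, so (p inf q) sup (p inf r) = {gold} sup {gold} = {gold}.
Equal: yes.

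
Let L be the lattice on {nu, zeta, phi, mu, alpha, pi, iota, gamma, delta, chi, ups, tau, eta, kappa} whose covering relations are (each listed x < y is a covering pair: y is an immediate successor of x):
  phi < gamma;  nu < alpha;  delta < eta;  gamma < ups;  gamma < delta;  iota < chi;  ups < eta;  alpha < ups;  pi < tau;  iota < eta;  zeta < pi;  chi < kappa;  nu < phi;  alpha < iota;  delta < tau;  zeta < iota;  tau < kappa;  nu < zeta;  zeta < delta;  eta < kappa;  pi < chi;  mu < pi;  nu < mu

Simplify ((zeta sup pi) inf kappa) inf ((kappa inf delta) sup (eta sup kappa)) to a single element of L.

pi

zeta ∨ pi = pi
pi ∧ kappa = pi
kappa ∧ delta = delta
eta ∨ kappa = kappa
delta ∨ kappa = kappa
pi ∧ kappa = pi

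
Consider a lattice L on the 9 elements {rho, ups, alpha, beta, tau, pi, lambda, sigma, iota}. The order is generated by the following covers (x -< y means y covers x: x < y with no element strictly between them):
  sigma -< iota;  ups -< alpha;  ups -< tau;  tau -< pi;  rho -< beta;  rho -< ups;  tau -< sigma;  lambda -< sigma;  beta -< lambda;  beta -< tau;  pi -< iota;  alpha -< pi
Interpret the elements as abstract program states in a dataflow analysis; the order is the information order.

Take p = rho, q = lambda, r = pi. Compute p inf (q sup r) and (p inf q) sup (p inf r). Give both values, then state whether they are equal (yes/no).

q sup r = iota, so p inf (q sup r) = rho inf iota = rho.
p inf q = rho and p inf r = rho, so (p inf q) sup (p inf r) = rho sup rho = rho.
Equal: yes.

rho; rho; yes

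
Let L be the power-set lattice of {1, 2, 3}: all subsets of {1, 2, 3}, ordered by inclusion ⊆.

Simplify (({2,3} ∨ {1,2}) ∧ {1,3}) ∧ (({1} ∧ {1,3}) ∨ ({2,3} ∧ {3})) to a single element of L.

{2,3} ∨ {1,2} = {1,2,3}
{1,2,3} ∧ {1,3} = {1,3}
{1} ∧ {1,3} = {1}
{2,3} ∧ {3} = {3}
{1} ∨ {3} = {1,3}
{1,3} ∧ {1,3} = {1,3}

{1,3}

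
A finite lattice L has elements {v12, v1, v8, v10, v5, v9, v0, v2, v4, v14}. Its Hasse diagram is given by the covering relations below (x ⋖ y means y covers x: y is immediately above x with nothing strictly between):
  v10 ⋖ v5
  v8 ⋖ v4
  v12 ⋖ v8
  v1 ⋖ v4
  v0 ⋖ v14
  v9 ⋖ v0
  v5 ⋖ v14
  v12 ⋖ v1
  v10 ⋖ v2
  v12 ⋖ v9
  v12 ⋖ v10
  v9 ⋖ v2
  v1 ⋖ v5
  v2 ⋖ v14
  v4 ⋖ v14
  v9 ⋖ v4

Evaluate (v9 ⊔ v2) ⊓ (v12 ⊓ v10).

v12

v9 ∨ v2 = v2
v12 ∧ v10 = v12
v2 ∧ v12 = v12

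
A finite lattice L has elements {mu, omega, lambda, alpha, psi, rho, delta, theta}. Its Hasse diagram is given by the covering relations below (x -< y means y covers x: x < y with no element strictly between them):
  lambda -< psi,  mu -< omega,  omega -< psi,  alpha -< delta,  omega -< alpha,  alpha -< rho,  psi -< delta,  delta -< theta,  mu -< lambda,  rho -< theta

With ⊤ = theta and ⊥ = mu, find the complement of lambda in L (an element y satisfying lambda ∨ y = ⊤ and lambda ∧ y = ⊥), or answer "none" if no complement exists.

Need y with lambda ∨ y = theta and lambda ∧ y = mu.
Checking each element gives: rho.

rho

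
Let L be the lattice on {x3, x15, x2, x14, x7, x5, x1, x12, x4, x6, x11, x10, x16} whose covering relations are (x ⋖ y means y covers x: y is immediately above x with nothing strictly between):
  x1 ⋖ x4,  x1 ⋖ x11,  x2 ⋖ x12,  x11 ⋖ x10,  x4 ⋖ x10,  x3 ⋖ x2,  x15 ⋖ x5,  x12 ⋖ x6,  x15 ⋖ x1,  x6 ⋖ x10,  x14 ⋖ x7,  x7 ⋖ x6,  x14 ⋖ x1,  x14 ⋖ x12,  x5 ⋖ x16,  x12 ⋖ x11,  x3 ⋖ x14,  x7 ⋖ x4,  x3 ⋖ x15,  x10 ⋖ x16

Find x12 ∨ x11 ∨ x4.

Common upper bounds of {x12, x11, x4}: x10, x16.
The least among these is x10.

x10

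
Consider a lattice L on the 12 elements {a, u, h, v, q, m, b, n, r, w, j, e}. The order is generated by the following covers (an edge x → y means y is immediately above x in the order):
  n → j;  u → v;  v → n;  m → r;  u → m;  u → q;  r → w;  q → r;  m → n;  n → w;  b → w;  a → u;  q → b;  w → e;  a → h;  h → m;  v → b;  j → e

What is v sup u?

v

Common upper bounds of {v, u}: b, e, j, n, v, w.
The least among these is v.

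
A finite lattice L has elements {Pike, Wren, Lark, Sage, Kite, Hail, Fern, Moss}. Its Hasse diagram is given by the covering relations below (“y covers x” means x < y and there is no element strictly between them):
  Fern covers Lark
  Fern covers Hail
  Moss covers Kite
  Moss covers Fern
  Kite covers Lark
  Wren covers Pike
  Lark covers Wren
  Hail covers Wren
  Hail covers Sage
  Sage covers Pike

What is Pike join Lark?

Common upper bounds of {Pike, Lark}: Fern, Kite, Lark, Moss.
The least among these is Lark.

Lark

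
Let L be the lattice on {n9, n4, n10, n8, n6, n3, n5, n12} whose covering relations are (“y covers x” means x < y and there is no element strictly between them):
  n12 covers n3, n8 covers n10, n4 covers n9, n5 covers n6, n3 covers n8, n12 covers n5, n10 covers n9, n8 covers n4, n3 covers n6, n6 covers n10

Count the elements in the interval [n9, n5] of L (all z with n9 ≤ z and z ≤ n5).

The interval [n9, n5] = {n10, n5, n6, n9}, which has 4 elements.

4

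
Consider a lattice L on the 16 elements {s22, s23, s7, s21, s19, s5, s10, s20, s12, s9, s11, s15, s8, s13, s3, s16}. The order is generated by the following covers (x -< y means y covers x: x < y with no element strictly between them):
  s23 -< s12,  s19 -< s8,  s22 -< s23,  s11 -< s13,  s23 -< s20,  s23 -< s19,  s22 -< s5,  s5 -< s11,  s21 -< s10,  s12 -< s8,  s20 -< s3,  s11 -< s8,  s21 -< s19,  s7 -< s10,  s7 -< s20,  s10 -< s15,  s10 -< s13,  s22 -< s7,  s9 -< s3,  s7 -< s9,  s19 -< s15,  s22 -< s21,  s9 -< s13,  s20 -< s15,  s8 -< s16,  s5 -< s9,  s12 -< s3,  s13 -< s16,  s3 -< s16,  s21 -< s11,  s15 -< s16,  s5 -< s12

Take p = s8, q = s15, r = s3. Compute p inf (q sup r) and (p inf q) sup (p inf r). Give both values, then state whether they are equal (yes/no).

s8; s8; yes

q sup r = s16, so p inf (q sup r) = s8 inf s16 = s8.
p inf q = s19 and p inf r = s12, so (p inf q) sup (p inf r) = s19 sup s12 = s8.
Equal: yes.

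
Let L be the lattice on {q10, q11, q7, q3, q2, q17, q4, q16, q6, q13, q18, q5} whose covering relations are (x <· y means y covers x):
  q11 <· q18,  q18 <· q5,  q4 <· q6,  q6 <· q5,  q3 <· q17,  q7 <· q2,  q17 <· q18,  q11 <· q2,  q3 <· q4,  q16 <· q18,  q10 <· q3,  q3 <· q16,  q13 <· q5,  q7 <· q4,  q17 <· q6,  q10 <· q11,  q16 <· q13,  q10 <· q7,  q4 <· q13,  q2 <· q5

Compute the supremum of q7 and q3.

Common upper bounds of {q7, q3}: q13, q4, q5, q6.
The least among these is q4.

q4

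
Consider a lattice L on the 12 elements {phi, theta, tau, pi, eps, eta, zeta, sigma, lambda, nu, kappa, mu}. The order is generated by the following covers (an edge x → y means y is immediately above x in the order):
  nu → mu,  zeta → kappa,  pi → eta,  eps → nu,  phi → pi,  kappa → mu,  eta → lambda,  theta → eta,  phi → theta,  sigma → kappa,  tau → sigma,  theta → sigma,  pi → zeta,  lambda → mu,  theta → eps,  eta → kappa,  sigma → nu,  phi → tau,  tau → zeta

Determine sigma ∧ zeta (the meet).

tau

Common lower bounds of {sigma, zeta}: phi, tau.
The greatest among these is tau.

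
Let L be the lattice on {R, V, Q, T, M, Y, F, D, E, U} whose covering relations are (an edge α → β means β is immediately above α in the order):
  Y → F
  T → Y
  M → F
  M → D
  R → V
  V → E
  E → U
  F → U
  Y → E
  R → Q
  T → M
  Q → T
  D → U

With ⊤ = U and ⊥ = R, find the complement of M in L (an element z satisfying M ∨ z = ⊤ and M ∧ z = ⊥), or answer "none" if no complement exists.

V

Need z with M ∨ z = U and M ∧ z = R.
Checking each element gives: V.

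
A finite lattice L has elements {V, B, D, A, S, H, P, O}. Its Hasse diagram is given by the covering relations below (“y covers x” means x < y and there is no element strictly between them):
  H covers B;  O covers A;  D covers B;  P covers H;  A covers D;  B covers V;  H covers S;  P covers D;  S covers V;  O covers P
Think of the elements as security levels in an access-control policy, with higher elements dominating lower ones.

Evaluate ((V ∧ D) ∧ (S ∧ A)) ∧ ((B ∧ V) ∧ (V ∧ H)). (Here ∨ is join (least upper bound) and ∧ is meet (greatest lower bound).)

V

V ∧ D = V
S ∧ A = V
V ∧ V = V
B ∧ V = V
V ∧ H = V
V ∧ V = V
V ∧ V = V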